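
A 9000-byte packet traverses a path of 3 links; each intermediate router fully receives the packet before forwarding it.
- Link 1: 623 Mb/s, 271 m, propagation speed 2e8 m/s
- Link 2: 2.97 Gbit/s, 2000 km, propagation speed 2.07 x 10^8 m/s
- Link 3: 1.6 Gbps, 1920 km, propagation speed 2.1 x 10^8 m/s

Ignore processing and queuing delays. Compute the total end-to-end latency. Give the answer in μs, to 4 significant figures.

L = 9000 × 8 = 72000 bits.
Transmission delays (L/R per hop): 115.57, 24.2424, 45 μs; sum = 184.812 μs.
Propagation delays (d/s per hop): 1.355, 9661.84, 9142.86 μs; sum = 18806 μs.
End-to-end = 18990 μs.

18990 μs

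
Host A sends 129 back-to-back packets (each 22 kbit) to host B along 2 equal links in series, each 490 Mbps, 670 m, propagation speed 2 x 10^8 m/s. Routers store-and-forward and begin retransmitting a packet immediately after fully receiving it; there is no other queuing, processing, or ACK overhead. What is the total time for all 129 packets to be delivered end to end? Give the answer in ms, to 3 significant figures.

Per-hop transmission t_tx = L/R = 22000/490000000 = 0.044898 ms.
Per-hop propagation t_prop = 670/200000000 = 0.00335 ms.
Pipeline fill: first packet needs 2·t_tx to clear all hops; remaining 128 packets each add one t_tx.
Total = (2+129-1)·t_tx + 2·t_prop = 130·0.044898 + 2·0.00335 = 5.84 ms.

5.84 ms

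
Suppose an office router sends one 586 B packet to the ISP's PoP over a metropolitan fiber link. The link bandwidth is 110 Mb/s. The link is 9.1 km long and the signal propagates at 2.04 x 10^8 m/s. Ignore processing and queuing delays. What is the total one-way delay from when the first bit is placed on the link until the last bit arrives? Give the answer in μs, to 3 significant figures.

L = 586 × 8 = 4688 bits.
Transmission delay = L/R = 4688 / 110000000 = 42.6182 μs.
Propagation delay = d/s = 9100 m / 204000000 m/s = 44.6078 μs.
Total = 87.2 μs.

87.2 μs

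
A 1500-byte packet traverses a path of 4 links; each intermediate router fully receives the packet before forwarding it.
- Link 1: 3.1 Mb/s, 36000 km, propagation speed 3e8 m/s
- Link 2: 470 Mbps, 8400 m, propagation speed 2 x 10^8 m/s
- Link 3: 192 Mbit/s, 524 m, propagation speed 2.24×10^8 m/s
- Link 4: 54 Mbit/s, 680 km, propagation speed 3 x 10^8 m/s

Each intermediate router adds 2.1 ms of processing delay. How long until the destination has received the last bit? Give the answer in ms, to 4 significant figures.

L = 1500 × 8 = 12000 bits.
Transmission delays (L/R per hop): 3.87097, 0.0255319, 0.0625, 0.222222 ms; sum = 4.18122 ms.
Propagation delays (d/s per hop): 120, 0.042, 0.00233929, 2.26667 ms; sum = 122.311 ms.
Processing at 3 router(s): 3 × 2.1 ms = 6.3 ms.
End-to-end = 132.8 ms.

132.8 ms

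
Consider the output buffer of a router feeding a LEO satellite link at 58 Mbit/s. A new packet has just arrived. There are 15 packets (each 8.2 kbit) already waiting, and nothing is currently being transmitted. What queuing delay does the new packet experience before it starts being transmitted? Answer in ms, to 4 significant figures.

2.121 ms

Each queued packet: L/R = 8200/58000000 = 0.141379 ms.
15 queued → 2.12069 ms.
Queuing delay = 2.121 ms.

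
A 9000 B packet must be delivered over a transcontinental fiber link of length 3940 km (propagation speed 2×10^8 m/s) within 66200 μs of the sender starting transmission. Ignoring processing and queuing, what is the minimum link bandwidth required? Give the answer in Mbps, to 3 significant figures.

L = 72000 bits.
Propagation delay = 3940000 / 200000000 = 19700 μs.
Transmission budget = 66200 − 19700 = 46500 μs.
R ≥ L / t_tx = 72000 bits / 0.0465 s = 1.55 Mbps.

1.55 Mbps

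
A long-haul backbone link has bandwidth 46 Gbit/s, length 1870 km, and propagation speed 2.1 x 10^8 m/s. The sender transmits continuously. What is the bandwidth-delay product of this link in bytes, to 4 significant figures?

Propagation delay = 1870000 / 210000000 = 0.00890476 s.
BDP = R × t_prop = 46000000000 × 0.00890476 = 409619000 bits.
In bytes: 409619000/8 = 51200000 bytes.

51200000 bytes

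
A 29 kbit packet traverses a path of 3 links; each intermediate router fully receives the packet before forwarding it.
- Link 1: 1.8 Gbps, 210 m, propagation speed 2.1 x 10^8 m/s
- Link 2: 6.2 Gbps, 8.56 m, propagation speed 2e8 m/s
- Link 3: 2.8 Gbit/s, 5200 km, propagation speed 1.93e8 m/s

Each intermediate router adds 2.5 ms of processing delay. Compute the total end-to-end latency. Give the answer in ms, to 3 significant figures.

L = 29000 bits.
Transmission delays (L/R per hop): 0.0161111, 0.00467742, 0.0103571 ms; sum = 0.0311457 ms.
Propagation delays (d/s per hop): 0.001, 4.28e-05, 26.943 ms; sum = 26.944 ms.
Processing at 2 router(s): 2 × 2.5 ms = 5 ms.
End-to-end = 32.0 ms.

32.0 ms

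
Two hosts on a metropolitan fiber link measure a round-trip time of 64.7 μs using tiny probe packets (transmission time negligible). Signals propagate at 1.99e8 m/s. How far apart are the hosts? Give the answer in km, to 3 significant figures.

6.44 km

One-way propagation = RTT/2 = 32.35 μs.
d = s × t = 199000000 × 3.235e-05 = 6.44 km.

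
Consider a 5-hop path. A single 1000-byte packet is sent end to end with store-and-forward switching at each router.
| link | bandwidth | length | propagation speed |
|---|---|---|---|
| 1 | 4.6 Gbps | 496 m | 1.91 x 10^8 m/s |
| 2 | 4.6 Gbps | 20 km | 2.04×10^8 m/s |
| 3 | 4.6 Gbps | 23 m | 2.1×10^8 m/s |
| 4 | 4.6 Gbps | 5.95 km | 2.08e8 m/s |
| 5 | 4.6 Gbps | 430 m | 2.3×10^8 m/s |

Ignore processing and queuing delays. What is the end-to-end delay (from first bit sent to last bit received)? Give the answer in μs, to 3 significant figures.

L = 1000 × 8 = 8000 bits.
Transmission delay per hop = L/R = 8000/4600000000 = 1.73913 μs; 5 hops → 8.69565 μs.
Propagation delays (d/s per hop): 2.59686, 98.0392, 0.109524, 28.6058, 1.86957 μs; sum = 131.221 μs.
End-to-end = 140 μs.

140 μs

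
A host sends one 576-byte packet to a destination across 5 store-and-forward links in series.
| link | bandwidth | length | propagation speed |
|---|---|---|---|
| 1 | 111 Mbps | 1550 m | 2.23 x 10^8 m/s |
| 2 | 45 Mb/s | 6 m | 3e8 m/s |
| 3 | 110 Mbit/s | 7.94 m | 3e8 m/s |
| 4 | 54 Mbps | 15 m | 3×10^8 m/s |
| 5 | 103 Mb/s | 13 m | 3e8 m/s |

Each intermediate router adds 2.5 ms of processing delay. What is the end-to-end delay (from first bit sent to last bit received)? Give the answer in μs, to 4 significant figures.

10320 μs

L = 576 × 8 = 4608 bits.
Transmission delays (L/R per hop): 41.5135, 102.4, 41.8909, 85.3333, 44.7379 μs; sum = 315.876 μs.
Propagation delays (d/s per hop): 6.95067, 0.02, 0.0264667, 0.05, 0.0433333 μs; sum = 7.09047 μs.
Processing at 4 router(s): 4 × 2.5 ms = 10000 μs.
End-to-end = 10320 μs.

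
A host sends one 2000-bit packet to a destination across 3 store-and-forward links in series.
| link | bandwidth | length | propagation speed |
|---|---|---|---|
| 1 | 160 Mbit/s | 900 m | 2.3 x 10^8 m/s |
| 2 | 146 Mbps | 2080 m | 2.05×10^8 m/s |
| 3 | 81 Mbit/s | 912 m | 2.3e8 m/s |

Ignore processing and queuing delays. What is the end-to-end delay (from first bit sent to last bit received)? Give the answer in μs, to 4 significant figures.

68.91 μs

Transmission delays (L/R per hop): 12.5, 13.6986, 24.6914 μs; sum = 50.89 μs.
Propagation delays (d/s per hop): 3.91304, 10.1463, 3.96522 μs; sum = 18.0246 μs.
End-to-end = 68.91 μs.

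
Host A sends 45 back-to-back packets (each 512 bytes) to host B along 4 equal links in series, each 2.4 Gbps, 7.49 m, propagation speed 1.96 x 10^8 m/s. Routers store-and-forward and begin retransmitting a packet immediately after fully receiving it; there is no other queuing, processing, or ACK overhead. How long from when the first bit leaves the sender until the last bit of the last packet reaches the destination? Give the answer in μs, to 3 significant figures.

82.1 μs

Per-hop transmission t_tx = L/R = 4096/2400000000 = 1.70667 μs.
Per-hop propagation t_prop = 7.49/196000000 = 0.0382143 μs.
Pipeline fill: first packet needs 4·t_tx to clear all hops; remaining 44 packets each add one t_tx.
Total = (4+45-1)·t_tx + 4·t_prop = 48·1.70667 + 4·0.0382143 = 82.1 μs.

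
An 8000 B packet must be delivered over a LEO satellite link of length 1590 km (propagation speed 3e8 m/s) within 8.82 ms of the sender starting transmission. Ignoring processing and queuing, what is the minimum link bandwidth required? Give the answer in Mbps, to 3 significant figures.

L = 64000 bits.
Propagation delay = 1590000 / 300000000 = 5.3 ms.
Transmission budget = 8.82 − 5.3 = 3.52 ms.
R ≥ L / t_tx = 64000 bits / 0.00352 s = 18.2 Mbps.

18.2 Mbps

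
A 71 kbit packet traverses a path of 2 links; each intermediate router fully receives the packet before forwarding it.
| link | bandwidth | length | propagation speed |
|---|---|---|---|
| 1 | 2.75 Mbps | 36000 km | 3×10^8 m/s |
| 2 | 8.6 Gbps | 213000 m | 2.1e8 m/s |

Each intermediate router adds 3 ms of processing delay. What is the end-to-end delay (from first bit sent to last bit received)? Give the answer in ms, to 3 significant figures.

150 ms

L = 71000 bits.
Transmission delays (L/R per hop): 25.8182, 0.00825581 ms; sum = 25.8264 ms.
Propagation delays (d/s per hop): 120, 1.01429 ms; sum = 121.014 ms.
Processing at 1 router(s): 1 × 3 ms = 3 ms.
End-to-end = 150 ms.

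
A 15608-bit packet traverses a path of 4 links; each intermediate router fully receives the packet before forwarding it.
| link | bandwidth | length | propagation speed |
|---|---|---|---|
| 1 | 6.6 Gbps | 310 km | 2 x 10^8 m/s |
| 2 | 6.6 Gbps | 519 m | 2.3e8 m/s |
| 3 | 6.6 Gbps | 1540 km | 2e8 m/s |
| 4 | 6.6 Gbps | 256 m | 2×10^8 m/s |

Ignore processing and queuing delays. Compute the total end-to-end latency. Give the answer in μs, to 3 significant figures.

9260 μs

Transmission delay per hop = L/R = 15608/6600000000 = 2.36485 μs; 4 hops → 9.45939 μs.
Propagation delays (d/s per hop): 1550, 2.25652, 7700, 1.28 μs; sum = 9253.54 μs.
End-to-end = 9260 μs.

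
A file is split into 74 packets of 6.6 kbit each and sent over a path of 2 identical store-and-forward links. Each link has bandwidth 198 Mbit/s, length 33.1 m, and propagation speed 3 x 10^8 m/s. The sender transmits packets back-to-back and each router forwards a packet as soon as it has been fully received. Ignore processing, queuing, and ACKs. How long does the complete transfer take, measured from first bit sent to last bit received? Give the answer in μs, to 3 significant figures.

Per-hop transmission t_tx = L/R = 6600/198000000 = 33.3333 μs.
Per-hop propagation t_prop = 33.1/300000000 = 0.110333 μs.
Pipeline fill: first packet needs 2·t_tx to clear all hops; remaining 73 packets each add one t_tx.
Total = (2+74-1)·t_tx + 2·t_prop = 75·33.3333 + 2·0.110333 = 2500 μs.

2500 μs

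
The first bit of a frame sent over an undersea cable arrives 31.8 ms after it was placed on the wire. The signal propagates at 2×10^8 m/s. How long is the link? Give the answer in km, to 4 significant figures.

6360 km

d = s × t_prop = 200000000 × 0.0318 = 6360 km.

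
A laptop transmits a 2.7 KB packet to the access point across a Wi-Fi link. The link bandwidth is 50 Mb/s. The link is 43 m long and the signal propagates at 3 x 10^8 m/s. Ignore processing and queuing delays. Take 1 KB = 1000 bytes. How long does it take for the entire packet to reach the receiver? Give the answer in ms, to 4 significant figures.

L = 21600 bits.
Transmission delay = L/R = 21600 / 50000000 = 0.432 ms.
Propagation delay = d/s = 43 m / 300000000 m/s = 0.000143333 ms.
Total = 0.4321 ms.

0.4321 ms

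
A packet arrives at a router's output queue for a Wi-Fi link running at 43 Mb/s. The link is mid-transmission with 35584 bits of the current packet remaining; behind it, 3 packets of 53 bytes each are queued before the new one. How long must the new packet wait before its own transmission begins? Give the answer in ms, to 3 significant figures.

0.857 ms

Each queued packet: L/R = 424/43000000 = 0.00986047 ms.
3 queued → 0.0295814 ms.
Plus remaining 35584 bits of current packet: 0.827535 ms.
Queuing delay = 0.857 ms.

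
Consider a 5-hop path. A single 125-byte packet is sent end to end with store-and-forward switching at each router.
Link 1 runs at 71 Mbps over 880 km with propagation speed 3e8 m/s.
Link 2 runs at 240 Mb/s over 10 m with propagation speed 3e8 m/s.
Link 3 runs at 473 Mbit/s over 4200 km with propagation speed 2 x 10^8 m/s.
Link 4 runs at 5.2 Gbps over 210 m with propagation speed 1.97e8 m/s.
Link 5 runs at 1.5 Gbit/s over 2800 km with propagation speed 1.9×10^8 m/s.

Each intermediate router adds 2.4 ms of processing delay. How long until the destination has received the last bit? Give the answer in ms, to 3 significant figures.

L = 125 × 8 = 1000 bits.
Transmission delays (L/R per hop): 0.0140845, 0.00416667, 0.00211416, 0.000192308, 0.000666667 ms; sum = 0.0212243 ms.
Propagation delays (d/s per hop): 2.93333, 3.33333e-05, 21, 0.00106599, 14.7368 ms; sum = 38.6713 ms.
Processing at 4 router(s): 4 × 2.4 ms = 9.6 ms.
End-to-end = 48.3 ms.

48.3 ms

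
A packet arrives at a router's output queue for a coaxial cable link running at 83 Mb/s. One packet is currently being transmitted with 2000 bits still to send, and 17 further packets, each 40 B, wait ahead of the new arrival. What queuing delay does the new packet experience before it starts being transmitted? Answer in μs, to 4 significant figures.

Each queued packet: L/R = 320/83000000 = 3.85542 μs.
17 queued → 65.5422 μs.
Plus remaining 2000 bits of current packet: 24.0964 μs.
Queuing delay = 89.64 μs.

89.64 μs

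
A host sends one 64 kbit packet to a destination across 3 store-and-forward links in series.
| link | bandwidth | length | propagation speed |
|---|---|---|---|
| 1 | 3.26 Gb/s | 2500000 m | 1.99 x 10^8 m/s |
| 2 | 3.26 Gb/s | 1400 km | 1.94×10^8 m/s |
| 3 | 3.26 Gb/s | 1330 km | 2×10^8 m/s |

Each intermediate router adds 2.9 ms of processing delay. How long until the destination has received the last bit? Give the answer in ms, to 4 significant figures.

L = 64000 bits.
Transmission delay per hop = L/R = 64000/3260000000 = 0.0196319 ms; 3 hops → 0.0588957 ms.
Propagation delays (d/s per hop): 12.5628, 7.21649, 6.65 ms; sum = 26.4293 ms.
Processing at 2 router(s): 2 × 2.9 ms = 5.8 ms.
End-to-end = 32.29 ms.

32.29 ms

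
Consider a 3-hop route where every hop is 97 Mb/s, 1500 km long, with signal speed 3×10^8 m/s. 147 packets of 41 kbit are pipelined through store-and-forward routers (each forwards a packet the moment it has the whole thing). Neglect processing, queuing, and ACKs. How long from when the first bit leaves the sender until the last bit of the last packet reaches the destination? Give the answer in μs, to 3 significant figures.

78000 μs

Per-hop transmission t_tx = L/R = 41000/97000000 = 422.68 μs.
Per-hop propagation t_prop = 1500000/300000000 = 5000 μs.
Pipeline fill: first packet needs 3·t_tx to clear all hops; remaining 146 packets each add one t_tx.
Total = (3+147-1)·t_tx + 3·t_prop = 149·422.68 + 3·5000 = 78000 μs.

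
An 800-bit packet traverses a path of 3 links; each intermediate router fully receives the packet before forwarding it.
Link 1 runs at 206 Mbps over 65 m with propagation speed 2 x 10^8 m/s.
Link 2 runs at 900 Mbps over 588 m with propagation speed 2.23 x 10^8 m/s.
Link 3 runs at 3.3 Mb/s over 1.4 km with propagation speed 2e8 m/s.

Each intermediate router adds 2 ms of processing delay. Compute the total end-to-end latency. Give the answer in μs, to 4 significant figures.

Transmission delays (L/R per hop): 3.8835, 0.888889, 242.424 μs; sum = 247.197 μs.
Propagation delays (d/s per hop): 0.325, 2.63677, 7 μs; sum = 9.96177 μs.
Processing at 2 router(s): 2 × 2 ms = 4000 μs.
End-to-end = 4257 μs.

4257 μs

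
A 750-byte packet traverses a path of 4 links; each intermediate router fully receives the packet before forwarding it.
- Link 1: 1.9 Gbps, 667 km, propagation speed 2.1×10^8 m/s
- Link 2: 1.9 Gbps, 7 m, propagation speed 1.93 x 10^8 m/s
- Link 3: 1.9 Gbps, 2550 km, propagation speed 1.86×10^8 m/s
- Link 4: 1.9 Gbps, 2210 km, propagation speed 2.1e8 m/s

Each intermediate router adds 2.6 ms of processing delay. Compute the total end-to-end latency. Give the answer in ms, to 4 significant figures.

35.22 ms

L = 750 × 8 = 6000 bits.
Transmission delay per hop = L/R = 6000/1900000000 = 0.00315789 ms; 4 hops → 0.0126316 ms.
Propagation delays (d/s per hop): 3.17619, 3.62694e-05, 13.7097, 10.5238 ms; sum = 27.4097 ms.
Processing at 3 router(s): 3 × 2.6 ms = 7.8 ms.
End-to-end = 35.22 ms.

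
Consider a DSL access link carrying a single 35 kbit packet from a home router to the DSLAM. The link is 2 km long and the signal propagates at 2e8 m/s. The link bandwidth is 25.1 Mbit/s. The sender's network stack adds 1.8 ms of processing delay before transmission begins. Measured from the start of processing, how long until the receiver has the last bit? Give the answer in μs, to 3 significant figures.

L = 35000 bits.
Transmission delay = L/R = 35000 / 25100000 = 1394.42 μs.
Propagation delay = d/s = 2000 m / 200000000 m/s = 10 μs.
Plus processing delay 1.8 ms = 1800 μs.
Total = 3200 μs.

3200 μs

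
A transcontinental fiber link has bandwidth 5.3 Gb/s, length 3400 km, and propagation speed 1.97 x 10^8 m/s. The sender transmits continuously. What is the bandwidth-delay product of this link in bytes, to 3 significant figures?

11400000 bytes

Propagation delay = 3400000 / 197000000 = 0.0172589 s.
BDP = R × t_prop = 5300000000 × 0.0172589 = 91472100 bits.
In bytes: 91472100/8 = 11400000 bytes.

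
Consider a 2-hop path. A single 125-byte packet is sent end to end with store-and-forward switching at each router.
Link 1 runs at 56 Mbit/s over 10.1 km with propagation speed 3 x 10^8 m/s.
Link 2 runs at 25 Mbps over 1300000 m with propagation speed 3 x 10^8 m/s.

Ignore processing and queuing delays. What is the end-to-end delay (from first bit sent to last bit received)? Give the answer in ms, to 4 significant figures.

L = 125 × 8 = 1000 bits.
Transmission delays (L/R per hop): 0.0178571, 0.04 ms; sum = 0.0578571 ms.
Propagation delays (d/s per hop): 0.0336667, 4.33333 ms; sum = 4.367 ms.
End-to-end = 4.425 ms.

4.425 ms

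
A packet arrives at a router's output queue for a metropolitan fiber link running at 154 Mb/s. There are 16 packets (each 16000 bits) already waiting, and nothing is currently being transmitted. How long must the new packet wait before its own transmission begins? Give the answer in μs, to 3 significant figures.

1660 μs

Each queued packet: L/R = 16000/154000000 = 103.896 μs.
16 queued → 1662.34 μs.
Queuing delay = 1660 μs.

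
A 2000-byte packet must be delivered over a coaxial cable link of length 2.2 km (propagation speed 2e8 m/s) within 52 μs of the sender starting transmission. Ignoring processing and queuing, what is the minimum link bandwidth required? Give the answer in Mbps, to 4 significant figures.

L = 16000 bits.
Propagation delay = 2200 / 200000000 = 11 μs.
Transmission budget = 52 − 11 = 41 μs.
R ≥ L / t_tx = 16000 bits / 4.1e-05 s = 390.2 Mbps.

390.2 Mbps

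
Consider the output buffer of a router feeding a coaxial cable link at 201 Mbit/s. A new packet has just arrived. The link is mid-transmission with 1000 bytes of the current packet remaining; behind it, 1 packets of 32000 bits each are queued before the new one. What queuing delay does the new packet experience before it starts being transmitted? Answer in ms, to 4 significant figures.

Each queued packet: L/R = 32000/201000000 = 0.159204 ms.
1 queued → 0.159204 ms.
Plus remaining 8000 bits of current packet: 0.039801 ms.
Queuing delay = 0.1990 ms.

0.1990 ms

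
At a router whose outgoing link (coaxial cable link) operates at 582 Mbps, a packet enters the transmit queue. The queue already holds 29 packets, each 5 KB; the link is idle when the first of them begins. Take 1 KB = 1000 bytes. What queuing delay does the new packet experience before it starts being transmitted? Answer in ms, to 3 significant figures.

Each queued packet: L/R = 40000/582000000 = 0.0687285 ms.
29 queued → 1.99313 ms.
Queuing delay = 1.99 ms.

1.99 ms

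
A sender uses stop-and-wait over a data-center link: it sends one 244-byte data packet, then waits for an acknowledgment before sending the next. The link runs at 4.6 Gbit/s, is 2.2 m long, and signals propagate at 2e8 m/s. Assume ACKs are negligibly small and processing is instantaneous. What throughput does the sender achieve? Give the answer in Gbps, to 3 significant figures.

4.37 Gbps

t_tx = L/R = 1952/4600000000 = 4.24348e-07 s.
t_prop = 2.2/200000000 = 1.1e-08 s; RTT = 2.2e-08 s.
Cycle = t_tx + RTT = 4.46348e-07 s.
Throughput = L / cycle = 1952 / 4.46348e-07 = 4.37 Gbps.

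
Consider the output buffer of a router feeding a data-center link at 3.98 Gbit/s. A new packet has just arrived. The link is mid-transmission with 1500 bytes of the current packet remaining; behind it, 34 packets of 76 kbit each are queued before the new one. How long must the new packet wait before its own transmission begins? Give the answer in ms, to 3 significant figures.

Each queued packet: L/R = 76000/3980000000 = 0.0190955 ms.
34 queued → 0.649246 ms.
Plus remaining 12000 bits of current packet: 0.00301508 ms.
Queuing delay = 0.652 ms.

0.652 ms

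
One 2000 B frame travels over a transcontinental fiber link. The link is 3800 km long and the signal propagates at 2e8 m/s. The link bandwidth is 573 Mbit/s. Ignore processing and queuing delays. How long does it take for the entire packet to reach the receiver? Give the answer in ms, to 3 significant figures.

L = 2000 × 8 = 16000 bits.
Transmission delay = L/R = 16000 / 573000000 = 0.0279232 ms.
Propagation delay = d/s = 3800000 m / 200000000 m/s = 19 ms.
Total = 19.0 ms.

19.0 ms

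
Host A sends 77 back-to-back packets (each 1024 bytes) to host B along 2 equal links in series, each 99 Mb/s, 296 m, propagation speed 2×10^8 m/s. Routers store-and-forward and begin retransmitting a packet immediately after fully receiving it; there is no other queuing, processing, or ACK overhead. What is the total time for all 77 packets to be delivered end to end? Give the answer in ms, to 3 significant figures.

6.46 ms

Per-hop transmission t_tx = L/R = 8192/99000000 = 0.0827475 ms.
Per-hop propagation t_prop = 296/200000000 = 0.00148 ms.
Pipeline fill: first packet needs 2·t_tx to clear all hops; remaining 76 packets each add one t_tx.
Total = (2+77-1)·t_tx + 2·t_prop = 78·0.0827475 + 2·0.00148 = 6.46 ms.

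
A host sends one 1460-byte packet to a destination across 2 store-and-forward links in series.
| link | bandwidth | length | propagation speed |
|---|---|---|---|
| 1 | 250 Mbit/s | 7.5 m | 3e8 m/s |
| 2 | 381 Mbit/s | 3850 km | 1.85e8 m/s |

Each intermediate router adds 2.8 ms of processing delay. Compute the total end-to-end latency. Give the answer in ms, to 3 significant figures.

23.7 ms

L = 1460 × 8 = 11680 bits.
Transmission delays (L/R per hop): 0.04672, 0.0306562 ms; sum = 0.0773762 ms.
Propagation delays (d/s per hop): 2.5e-05, 20.8108 ms; sum = 20.8108 ms.
Processing at 1 router(s): 1 × 2.8 ms = 2.8 ms.
End-to-end = 23.7 ms.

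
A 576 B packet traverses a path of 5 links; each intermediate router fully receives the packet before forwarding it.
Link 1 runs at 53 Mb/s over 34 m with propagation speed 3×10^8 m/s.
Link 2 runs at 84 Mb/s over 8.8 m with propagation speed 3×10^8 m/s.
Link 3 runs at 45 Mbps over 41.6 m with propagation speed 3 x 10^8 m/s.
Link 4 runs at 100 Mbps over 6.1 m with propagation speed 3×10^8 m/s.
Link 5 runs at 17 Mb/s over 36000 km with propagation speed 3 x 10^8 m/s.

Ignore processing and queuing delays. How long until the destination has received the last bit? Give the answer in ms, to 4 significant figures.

L = 576 × 8 = 4608 bits.
Transmission delays (L/R per hop): 0.0869434, 0.0548571, 0.1024, 0.04608, 0.271059 ms; sum = 0.561339 ms.
Propagation delays (d/s per hop): 0.000113333, 2.93333e-05, 0.000138667, 2.03333e-05, 120 ms; sum = 120 ms.
End-to-end = 120.6 ms.

120.6 ms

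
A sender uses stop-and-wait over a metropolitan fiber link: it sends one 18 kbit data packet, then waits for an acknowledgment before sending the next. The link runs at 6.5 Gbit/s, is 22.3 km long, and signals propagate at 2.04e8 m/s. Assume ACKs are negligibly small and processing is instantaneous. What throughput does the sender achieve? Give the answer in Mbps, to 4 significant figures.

81.30 Mbps

t_tx = L/R = 18000/6500000000 = 2.76923e-06 s.
t_prop = 22300/204000000 = 0.000109314 s; RTT = 0.000218627 s.
Cycle = t_tx + RTT = 0.000221397 s.
Throughput = L / cycle = 18000 / 0.000221397 = 81.30 Mbps.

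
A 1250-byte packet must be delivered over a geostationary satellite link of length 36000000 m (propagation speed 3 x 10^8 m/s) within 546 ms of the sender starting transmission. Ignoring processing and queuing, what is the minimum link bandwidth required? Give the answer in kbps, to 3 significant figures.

L = 10000 bits.
Propagation delay = 36000000 / 300000000 = 120 ms.
Transmission budget = 546 − 120 = 426 ms.
R ≥ L / t_tx = 10000 bits / 0.426 s = 23.5 kbps.

23.5 kbps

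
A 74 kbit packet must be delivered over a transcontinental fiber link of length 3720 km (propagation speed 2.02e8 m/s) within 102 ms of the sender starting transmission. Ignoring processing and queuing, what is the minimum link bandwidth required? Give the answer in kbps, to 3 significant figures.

885 kbps

Propagation delay = 3720000 / 202000000 = 18.4158 ms.
Transmission budget = 102 − 18.4158 = 83.5842 ms.
R ≥ L / t_tx = 74000 bits / 0.0835842 s = 885 kbps.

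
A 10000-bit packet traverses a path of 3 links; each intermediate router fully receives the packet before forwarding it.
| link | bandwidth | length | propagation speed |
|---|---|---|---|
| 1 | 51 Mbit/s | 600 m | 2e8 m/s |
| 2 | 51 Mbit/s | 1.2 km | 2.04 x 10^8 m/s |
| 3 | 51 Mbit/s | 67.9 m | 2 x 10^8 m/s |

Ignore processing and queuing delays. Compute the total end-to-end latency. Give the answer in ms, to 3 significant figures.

Transmission delay per hop = L/R = 10000/51000000 = 0.196078 ms; 3 hops → 0.588235 ms.
Propagation delays (d/s per hop): 0.003, 0.00588235, 0.0003395 ms; sum = 0.00922185 ms.
End-to-end = 0.597 ms.

0.597 ms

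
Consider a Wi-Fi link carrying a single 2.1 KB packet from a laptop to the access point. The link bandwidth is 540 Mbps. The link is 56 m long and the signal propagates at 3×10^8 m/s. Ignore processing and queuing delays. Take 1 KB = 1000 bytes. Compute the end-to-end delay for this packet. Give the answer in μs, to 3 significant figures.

L = 16800 bits.
Transmission delay = L/R = 16800 / 540000000 = 31.1111 μs.
Propagation delay = d/s = 56 m / 300000000 m/s = 0.186667 μs.
Total = 31.3 μs.

31.3 μs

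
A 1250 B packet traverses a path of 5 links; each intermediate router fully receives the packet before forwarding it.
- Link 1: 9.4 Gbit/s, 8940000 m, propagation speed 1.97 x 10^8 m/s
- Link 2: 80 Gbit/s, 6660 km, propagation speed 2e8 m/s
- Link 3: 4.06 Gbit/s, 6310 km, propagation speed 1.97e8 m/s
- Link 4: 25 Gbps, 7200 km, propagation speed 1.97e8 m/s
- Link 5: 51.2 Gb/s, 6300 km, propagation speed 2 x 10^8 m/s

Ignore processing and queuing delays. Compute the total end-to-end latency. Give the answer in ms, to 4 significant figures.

L = 1250 × 8 = 10000 bits.
Transmission delays (L/R per hop): 0.00106383, 0.000125, 0.00246305, 0.0004, 0.000195313 ms; sum = 0.0042472 ms.
Propagation delays (d/s per hop): 45.3807, 33.3, 32.0305, 36.5482, 31.5 ms; sum = 178.759 ms.
End-to-end = 178.8 ms.

178.8 ms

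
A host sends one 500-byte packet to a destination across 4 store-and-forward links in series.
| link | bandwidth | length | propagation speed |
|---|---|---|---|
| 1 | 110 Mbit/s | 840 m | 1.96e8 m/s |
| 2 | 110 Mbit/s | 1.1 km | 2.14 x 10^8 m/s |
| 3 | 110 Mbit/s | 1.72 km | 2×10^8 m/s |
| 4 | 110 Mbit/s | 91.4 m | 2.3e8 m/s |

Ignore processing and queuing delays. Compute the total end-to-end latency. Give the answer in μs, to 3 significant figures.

L = 500 × 8 = 4000 bits.
Transmission delay per hop = L/R = 4000/110000000 = 36.3636 μs; 4 hops → 145.455 μs.
Propagation delays (d/s per hop): 4.28571, 5.14019, 8.6, 0.397391 μs; sum = 18.4233 μs.
End-to-end = 164 μs.

164 μs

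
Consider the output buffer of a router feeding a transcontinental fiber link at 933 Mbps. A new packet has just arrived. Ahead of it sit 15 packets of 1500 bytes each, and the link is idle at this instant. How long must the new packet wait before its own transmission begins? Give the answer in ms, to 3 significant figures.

Each queued packet: L/R = 12000/933000000 = 0.0128617 ms.
15 queued → 0.192926 ms.
Queuing delay = 0.193 ms.

0.193 ms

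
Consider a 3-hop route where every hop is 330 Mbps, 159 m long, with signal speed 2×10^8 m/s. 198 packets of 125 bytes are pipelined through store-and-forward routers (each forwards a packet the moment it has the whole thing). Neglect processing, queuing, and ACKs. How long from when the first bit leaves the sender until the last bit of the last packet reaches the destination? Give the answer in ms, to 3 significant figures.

Per-hop transmission t_tx = L/R = 1000/330000000 = 0.0030303 ms.
Per-hop propagation t_prop = 159/200000000 = 0.000795 ms.
Pipeline fill: first packet needs 3·t_tx to clear all hops; remaining 197 packets each add one t_tx.
Total = (3+198-1)·t_tx + 3·t_prop = 200·0.0030303 + 3·0.000795 = 0.608 ms.

0.608 ms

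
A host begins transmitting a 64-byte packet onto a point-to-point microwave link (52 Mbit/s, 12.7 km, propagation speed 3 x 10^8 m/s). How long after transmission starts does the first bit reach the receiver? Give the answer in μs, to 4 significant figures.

42.33 μs

First bit experiences only propagation delay: d/s = 12700/300000000 = 42.33 μs.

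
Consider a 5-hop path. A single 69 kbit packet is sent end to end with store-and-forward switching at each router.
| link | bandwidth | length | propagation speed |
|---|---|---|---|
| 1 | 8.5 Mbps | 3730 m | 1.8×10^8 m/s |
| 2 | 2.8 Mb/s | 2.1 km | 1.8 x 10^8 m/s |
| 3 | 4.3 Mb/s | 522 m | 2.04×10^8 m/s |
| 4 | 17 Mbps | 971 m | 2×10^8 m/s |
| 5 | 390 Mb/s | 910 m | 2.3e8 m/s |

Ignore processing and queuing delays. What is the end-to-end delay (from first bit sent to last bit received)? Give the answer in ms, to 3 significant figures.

L = 69000 bits.
Transmission delays (L/R per hop): 8.11765, 24.6429, 16.0465, 4.05882, 0.176923 ms; sum = 53.0428 ms.
Propagation delays (d/s per hop): 0.0207222, 0.0116667, 0.00255882, 0.004855, 0.00395652 ms; sum = 0.0437592 ms.
End-to-end = 53.1 ms.

53.1 ms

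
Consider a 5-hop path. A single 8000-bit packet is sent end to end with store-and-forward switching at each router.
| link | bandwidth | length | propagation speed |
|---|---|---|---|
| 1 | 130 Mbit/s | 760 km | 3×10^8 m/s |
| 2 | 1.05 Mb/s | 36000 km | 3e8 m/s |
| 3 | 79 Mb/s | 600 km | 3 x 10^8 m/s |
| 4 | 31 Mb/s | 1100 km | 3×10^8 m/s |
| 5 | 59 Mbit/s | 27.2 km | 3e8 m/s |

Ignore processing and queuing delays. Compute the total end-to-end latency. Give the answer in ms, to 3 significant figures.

Transmission delays (L/R per hop): 0.0615385, 7.61905, 0.101266, 0.258065, 0.135593 ms; sum = 8.17551 ms.
Propagation delays (d/s per hop): 2.53333, 120, 2, 3.66667, 0.0906667 ms; sum = 128.291 ms.
End-to-end = 136 ms.

136 ms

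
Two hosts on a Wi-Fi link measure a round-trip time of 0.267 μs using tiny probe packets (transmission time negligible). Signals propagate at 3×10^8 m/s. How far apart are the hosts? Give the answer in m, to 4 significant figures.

One-way propagation = RTT/2 = 0.1335 μs.
d = s × t = 300000000 × 1.335e-07 = 40.05 m.

40.05 m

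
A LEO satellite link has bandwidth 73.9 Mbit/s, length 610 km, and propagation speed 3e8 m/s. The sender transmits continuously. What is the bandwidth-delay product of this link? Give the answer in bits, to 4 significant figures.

150300 bits

Propagation delay = 610000 / 300000000 = 0.00203333 s.
BDP = R × t_prop = 73900000 × 0.00203333 = 150263 bits.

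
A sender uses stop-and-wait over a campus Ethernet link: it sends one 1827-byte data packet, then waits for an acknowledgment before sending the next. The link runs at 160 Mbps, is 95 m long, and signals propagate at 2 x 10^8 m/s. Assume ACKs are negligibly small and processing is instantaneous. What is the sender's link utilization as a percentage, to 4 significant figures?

98.97 %

t_tx = L/R = 14616/160000000 = 9.135e-05 s.
t_prop = 95/200000000 = 4.75e-07 s; RTT = 9.5e-07 s.
Cycle = t_tx + RTT = 9.23e-05 s.
Utilization = t_tx / cycle = 9.135e-05/9.23e-05 = 98.97 %.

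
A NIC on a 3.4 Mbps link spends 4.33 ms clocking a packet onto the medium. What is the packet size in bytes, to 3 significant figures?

L = R × t_tx = 3400000 b/s × 0.00433 s = 14722 bits.
In bytes: 14722 / 8 = 1840 bytes.

1840 bytes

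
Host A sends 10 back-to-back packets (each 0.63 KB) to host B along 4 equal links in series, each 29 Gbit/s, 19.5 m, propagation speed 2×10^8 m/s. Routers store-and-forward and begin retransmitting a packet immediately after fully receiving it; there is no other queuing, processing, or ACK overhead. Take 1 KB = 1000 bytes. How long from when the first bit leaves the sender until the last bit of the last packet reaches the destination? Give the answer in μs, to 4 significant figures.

2.649 μs

Per-hop transmission t_tx = L/R = 5040/29000000000 = 0.173793 μs.
Per-hop propagation t_prop = 19.5/200000000 = 0.0975 μs.
Pipeline fill: first packet needs 4·t_tx to clear all hops; remaining 9 packets each add one t_tx.
Total = (4+10-1)·t_tx + 4·t_prop = 13·0.173793 + 4·0.0975 = 2.649 μs.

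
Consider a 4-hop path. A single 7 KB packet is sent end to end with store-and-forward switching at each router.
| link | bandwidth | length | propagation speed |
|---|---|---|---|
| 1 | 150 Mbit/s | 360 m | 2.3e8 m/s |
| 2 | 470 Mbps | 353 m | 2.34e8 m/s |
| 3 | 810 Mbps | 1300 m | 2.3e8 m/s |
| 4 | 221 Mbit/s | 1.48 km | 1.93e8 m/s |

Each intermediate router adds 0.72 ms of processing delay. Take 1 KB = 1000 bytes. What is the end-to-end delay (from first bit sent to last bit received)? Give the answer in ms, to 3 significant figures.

L = 56000 bits.
Transmission delays (L/R per hop): 0.373333, 0.119149, 0.0691358, 0.253394 ms; sum = 0.815012 ms.
Propagation delays (d/s per hop): 0.00156522, 0.00150855, 0.00565217, 0.00766839 ms; sum = 0.0163943 ms.
Processing at 3 router(s): 3 × 0.72 ms = 2.16 ms.
End-to-end = 2.99 ms.

2.99 ms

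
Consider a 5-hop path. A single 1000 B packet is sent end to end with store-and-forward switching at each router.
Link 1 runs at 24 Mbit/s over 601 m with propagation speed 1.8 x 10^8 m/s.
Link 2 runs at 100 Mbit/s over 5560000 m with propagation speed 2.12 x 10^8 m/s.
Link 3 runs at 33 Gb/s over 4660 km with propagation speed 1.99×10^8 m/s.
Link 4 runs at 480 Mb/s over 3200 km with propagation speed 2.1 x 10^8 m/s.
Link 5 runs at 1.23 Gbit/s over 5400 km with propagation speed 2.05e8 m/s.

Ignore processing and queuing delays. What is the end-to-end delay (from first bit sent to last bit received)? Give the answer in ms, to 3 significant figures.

L = 1000 × 8 = 8000 bits.
Transmission delays (L/R per hop): 0.333333, 0.08, 0.000242424, 0.0166667, 0.00650407 ms; sum = 0.436746 ms.
Propagation delays (d/s per hop): 0.00333889, 26.2264, 23.4171, 15.2381, 26.3415 ms; sum = 91.2264 ms.
End-to-end = 91.7 ms.

91.7 ms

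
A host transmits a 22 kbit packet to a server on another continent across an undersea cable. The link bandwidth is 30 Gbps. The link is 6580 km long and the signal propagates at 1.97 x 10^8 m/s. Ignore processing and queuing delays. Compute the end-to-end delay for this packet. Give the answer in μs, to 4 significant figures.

33400 μs

L = 22000 bits.
Transmission delay = L/R = 22000 / 30000000000 = 0.733333 μs.
Propagation delay = d/s = 6580000 m / 197000000 m/s = 33401 μs.
Total = 33400 μs.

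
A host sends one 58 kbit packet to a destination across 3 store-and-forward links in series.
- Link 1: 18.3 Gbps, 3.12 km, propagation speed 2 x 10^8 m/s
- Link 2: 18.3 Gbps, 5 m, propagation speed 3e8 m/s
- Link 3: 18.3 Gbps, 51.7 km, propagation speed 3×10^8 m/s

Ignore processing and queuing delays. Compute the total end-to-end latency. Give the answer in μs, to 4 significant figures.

197.5 μs

L = 58000 bits.
Transmission delay per hop = L/R = 58000/18300000000 = 3.1694 μs; 3 hops → 9.5082 μs.
Propagation delays (d/s per hop): 15.6, 0.0166667, 172.333 μs; sum = 187.95 μs.
End-to-end = 197.5 μs.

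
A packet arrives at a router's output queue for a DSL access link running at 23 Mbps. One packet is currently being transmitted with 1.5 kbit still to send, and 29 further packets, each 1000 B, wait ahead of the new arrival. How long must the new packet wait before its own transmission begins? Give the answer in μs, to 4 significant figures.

Each queued packet: L/R = 8000/23000000 = 347.826 μs.
29 queued → 10087 μs.
Plus remaining 1500 bits of current packet: 65.2174 μs.
Queuing delay = 10150 μs.

10150 μs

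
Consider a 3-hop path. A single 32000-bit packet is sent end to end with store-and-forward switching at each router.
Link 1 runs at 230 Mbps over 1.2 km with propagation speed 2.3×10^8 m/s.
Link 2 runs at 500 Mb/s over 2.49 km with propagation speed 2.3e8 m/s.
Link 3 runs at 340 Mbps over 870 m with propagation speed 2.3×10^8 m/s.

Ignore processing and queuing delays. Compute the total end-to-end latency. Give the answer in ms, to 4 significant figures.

0.3171 ms

Transmission delays (L/R per hop): 0.13913, 0.064, 0.0941176 ms; sum = 0.297248 ms.
Propagation delays (d/s per hop): 0.00521739, 0.0108261, 0.00378261 ms; sum = 0.0198261 ms.
End-to-end = 0.3171 ms.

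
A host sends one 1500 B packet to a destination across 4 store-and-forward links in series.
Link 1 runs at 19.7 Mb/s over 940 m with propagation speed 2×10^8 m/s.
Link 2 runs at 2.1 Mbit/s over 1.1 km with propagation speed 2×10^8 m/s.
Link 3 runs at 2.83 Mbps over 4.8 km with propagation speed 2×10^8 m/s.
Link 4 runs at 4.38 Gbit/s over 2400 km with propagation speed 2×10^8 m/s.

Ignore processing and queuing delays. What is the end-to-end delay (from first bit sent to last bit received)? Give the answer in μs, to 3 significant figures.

L = 1500 × 8 = 12000 bits.
Transmission delays (L/R per hop): 609.137, 5714.29, 4240.28, 2.73973 μs; sum = 10566.4 μs.
Propagation delays (d/s per hop): 4.7, 5.5, 24, 12000 μs; sum = 12034.2 μs.
End-to-end = 22600 μs.

22600 μs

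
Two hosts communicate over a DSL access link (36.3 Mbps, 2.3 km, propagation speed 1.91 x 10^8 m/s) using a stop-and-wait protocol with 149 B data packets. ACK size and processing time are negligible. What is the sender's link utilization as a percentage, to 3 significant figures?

57.7 %

t_tx = L/R = 1192/36300000 = 3.28375e-05 s.
t_prop = 2300/191000000 = 1.20419e-05 s; RTT = 2.40838e-05 s.
Cycle = t_tx + RTT = 5.69212e-05 s.
Utilization = t_tx / cycle = 3.28375e-05/5.69212e-05 = 57.7 %.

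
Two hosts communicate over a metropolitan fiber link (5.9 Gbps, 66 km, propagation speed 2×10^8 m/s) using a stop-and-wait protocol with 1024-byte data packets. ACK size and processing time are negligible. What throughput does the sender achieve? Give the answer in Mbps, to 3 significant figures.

t_tx = L/R = 8192/5900000000 = 1.38847e-06 s.
t_prop = 66000/200000000 = 0.00033 s; RTT = 0.00066 s.
Cycle = t_tx + RTT = 0.000661388 s.
Throughput = L / cycle = 8192 / 0.000661388 = 12.4 Mbps.

12.4 Mbps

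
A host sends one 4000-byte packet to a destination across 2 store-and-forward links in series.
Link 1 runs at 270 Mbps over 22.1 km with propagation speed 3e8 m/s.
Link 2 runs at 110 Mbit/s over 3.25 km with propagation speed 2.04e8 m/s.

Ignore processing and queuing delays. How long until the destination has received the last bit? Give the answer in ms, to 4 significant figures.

0.4990 ms

L = 4000 × 8 = 32000 bits.
Transmission delays (L/R per hop): 0.118519, 0.290909 ms; sum = 0.409428 ms.
Propagation delays (d/s per hop): 0.0736667, 0.0159314 ms; sum = 0.089598 ms.
End-to-end = 0.4990 ms.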